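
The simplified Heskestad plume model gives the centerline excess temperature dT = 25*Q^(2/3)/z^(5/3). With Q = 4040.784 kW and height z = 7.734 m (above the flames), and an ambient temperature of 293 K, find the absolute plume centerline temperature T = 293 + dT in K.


Q^(2/3) = 253.69
z^(5/3) = 30.246
dT = 25 * 253.69 / 30.246 = 209.69 K
T = 293 + 209.69 = 502.69 K

502.69 K


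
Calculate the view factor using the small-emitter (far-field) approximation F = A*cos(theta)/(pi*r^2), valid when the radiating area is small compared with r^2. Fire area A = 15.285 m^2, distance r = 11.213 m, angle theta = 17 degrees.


cos(17 deg) = 0.95630
pi*r^2 = 395.00
F = 15.285 * 0.95630 / 395.00 = 0.037006

0.037006


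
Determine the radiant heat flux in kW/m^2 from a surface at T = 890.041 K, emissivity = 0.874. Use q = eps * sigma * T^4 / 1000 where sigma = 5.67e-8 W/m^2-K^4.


T^4 = 6.2754e+11
q = 0.874 * 5.67e-8 * 6.2754e+11 / 1000 = 31.098 kW/m^2

31.098 kW/m^2


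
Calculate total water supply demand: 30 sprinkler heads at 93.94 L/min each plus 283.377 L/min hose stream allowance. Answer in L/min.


Sprinkler demand = 30 * 93.94 = 2818.2 L/min
Total = 2818.2 + 283.377 = 3101.577 L/min

3101.577 L/min


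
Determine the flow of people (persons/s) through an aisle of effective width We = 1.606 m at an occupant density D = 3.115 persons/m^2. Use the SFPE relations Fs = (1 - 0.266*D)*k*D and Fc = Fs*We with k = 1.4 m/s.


1 - 0.266*D = 1 - 0.266*3.115 = 0.17141
Fs = 0.17141 * 1.4 * 3.115 = 0.74752 persons/(s*m)
Fc = 0.74752 * 1.606 = 1.2005 persons/s

1.2005 persons/s


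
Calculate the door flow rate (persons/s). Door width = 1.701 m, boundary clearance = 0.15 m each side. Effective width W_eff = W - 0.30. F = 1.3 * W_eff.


W_eff = 1.701 - 0.30 = 1.401 m
F = 1.3 * 1.401 = 1.8213 persons/s

1.8213 persons/s


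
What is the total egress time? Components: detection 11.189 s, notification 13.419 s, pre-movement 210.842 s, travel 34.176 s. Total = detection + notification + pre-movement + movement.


Total = 11.189 + 13.419 + 210.842 + 34.176 = 269.626 s

269.626 s


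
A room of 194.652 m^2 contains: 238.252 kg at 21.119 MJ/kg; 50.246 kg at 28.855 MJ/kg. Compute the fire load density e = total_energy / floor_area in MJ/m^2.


Total energy = 238.252*21.119 + 50.246*28.855
= 5031.644 + 1449.848
= 6481.492 MJ
e = 6481.492 / 194.652 = 33.298 MJ/m^2

33.298 MJ/m^2


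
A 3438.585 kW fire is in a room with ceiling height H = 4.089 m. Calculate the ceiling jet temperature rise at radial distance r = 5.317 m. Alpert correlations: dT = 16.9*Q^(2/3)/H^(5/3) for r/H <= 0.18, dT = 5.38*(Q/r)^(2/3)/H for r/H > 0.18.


r/H = 5.317 / 4.089 = 1.3003
r/H > 0.18, so dT = 5.38*(Q/r)^(2/3)/H
Q/r = 646.72
(Q/r)^(2/3) = 74.784
dT = 5.38 * 74.784 / 4.089 = 98.395 K

98.395 K


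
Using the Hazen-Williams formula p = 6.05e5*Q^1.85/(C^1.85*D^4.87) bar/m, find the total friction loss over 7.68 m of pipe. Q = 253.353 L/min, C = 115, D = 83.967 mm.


Q^1.85 = 27983
C^1.85 = 6490.7
D^4.87 = 2.3464e+09
p/m = 0.0011116 bar/m
p_total = 0.0011116 * 7.68 = 0.0085371 bar

0.0085371 bar


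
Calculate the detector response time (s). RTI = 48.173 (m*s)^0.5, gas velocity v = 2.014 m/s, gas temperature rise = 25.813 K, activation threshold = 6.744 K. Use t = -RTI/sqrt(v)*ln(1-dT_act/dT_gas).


dT_act/dT_gas = 0.26126
ln(1 - 0.26126) = -0.30281
t = -48.173 / sqrt(2.014) * -0.30281 = 10.279 s

10.279 s


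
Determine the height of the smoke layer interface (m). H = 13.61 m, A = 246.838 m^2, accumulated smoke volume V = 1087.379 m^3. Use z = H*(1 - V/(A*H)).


V/(A*H) = 0.32368
1 - 0.32368 = 0.67632
z = 13.61 * 0.67632 = 9.2048 m

9.2048 m


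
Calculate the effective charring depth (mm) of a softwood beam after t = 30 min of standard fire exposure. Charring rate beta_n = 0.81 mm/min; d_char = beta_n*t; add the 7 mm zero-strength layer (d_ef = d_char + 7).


d_char = 0.81 * 30 = 24.3 mm
d_ef = 24.3 + 1.0*7 = 31.3 mm

31.3 mm


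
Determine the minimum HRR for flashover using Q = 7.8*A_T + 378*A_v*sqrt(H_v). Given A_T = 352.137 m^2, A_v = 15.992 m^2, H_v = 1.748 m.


7.8*A_T = 2746.7
sqrt(H_v) = 1.3221
378*A_v*sqrt(H_v) = 7992.2
Q = 2746.7 + 7992.2 = 10739 kW

10739 kW


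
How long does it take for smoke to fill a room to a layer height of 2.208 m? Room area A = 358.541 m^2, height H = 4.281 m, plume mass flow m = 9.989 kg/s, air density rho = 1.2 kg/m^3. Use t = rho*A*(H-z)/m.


H - z = 2.073 m
t = 1.2 * 358.541 * 2.073 / 9.989 = 89.289 s

89.289 s


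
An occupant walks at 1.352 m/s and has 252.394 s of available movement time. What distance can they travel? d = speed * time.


d = 1.352 * 252.394 = 341.24 m

341.24 m


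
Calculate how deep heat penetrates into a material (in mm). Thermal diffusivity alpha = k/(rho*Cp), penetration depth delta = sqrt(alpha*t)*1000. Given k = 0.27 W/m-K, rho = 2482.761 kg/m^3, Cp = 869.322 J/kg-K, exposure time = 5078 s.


alpha = 0.27 / (2482.761 * 869.322) = 1.2510e-07 m^2/s
alpha * t = 0.00063524
delta = sqrt(0.00063524) * 1000 = 25.204 mm

25.204 mm


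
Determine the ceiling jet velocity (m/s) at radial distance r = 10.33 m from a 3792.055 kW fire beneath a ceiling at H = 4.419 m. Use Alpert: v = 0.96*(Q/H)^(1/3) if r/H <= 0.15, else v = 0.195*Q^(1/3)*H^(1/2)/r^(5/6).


r/H = 10.33 / 4.419 = 2.3376
r/H > 0.15, so v = 0.195*Q^(1/3)*H^(1/2)/r^(5/6)
Q^(1/3) = 15.594
H^(1/2) = 2.1021
r^(5/6) = 6.9998
v = 0.195 * 15.594 * 2.1021 / 6.9998 = 0.91321 m/s

0.91321 m/s


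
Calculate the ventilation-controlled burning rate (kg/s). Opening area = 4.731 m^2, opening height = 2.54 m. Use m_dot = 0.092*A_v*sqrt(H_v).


sqrt(H_v) = 1.5937
m_dot = 0.092 * 4.731 * 1.5937 = 0.69368 kg/s

0.69368 kg/s


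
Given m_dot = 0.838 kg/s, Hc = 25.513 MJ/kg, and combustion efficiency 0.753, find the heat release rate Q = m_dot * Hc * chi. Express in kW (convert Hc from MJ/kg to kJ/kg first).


Hc = 25.513 MJ/kg = 25.513 * 1000 kJ/kg = 25513 kJ/kg
Q = 0.838 kg/s * 25513 kJ/kg * 0.753 = 16099 kW

16099 kW


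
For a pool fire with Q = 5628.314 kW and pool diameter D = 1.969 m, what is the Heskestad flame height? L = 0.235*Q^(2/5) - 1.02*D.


Q^(2/5) = 31.634
0.235 * Q^(2/5) = 7.4339
1.02 * D = 2.0084
L = 5.4256 m

5.4256 m


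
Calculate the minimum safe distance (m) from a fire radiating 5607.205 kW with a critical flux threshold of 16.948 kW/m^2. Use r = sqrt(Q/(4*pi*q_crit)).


4*pi*q_crit = 212.97
Q/(4*pi*q_crit) = 26.328
r = sqrt(26.328) = 5.1311 m

5.1311 m


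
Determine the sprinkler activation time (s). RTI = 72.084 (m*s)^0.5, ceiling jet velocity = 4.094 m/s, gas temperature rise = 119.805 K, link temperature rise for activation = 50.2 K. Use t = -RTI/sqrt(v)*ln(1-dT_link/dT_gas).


dT_link/dT_gas = 0.41901
ln(1 - 0.41901) = -0.54303
t = -72.084 / sqrt(4.094) * -0.54303 = 19.346 s

19.346 s


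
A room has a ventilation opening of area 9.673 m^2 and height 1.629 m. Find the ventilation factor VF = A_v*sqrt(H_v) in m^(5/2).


sqrt(H_v) = 1.2763
VF = 9.673 * 1.2763 = 12.346 m^(5/2)

12.346 m^(5/2)


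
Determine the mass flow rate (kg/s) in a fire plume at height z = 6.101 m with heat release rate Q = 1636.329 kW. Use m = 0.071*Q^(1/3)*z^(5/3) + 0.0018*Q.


Q^(1/3) = 11.784
z^(5/3) = 20.371
First term = 0.071 * 11.784 * 20.371 = 17.043
Second term = 0.0018 * 1636.329 = 2.9454
m = 19.989 kg/s

19.989 kg/s


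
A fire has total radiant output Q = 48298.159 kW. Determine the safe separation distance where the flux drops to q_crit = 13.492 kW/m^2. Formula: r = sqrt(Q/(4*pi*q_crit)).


4*pi*q_crit = 169.55
Q/(4*pi*q_crit) = 284.87
r = sqrt(284.87) = 16.878 m

16.878 m


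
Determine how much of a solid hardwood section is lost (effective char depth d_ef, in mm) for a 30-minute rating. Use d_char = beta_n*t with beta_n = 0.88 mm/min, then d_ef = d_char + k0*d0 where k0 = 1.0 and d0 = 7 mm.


d_char = 0.88 * 30 = 26.4 mm
d_ef = 26.4 + 1.0*7 = 33.4 mm

33.4 mm


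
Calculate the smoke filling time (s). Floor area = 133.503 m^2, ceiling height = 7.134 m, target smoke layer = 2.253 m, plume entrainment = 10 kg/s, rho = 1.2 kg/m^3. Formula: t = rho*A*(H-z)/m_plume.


H - z = 4.881 m
t = 1.2 * 133.503 * 4.881 / 10 = 78.195 s

78.195 s


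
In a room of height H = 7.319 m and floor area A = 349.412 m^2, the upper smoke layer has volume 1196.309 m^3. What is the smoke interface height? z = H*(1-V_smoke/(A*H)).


V/(A*H) = 0.46779
1 - 0.46779 = 0.53221
z = 7.319 * 0.53221 = 3.8952 m

3.8952 m


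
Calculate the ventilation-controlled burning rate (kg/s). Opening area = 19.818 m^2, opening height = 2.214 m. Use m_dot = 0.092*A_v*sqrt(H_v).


sqrt(H_v) = 1.4880
m_dot = 0.092 * 19.818 * 1.4880 = 2.7129 kg/s

2.7129 kg/s


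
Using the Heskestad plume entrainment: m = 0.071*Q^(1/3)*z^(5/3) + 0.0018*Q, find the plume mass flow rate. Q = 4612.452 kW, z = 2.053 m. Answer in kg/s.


Q^(1/3) = 16.646
z^(5/3) = 3.3163
First term = 0.071 * 16.646 * 3.3163 = 3.9194
Second term = 0.0018 * 4612.452 = 8.3024
m = 12.222 kg/s

12.222 kg/s


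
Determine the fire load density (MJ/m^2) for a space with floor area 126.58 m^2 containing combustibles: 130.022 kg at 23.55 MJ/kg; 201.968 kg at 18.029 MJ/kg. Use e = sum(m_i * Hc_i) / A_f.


Total energy = 130.022*23.55 + 201.968*18.029
= 3062.018 + 3641.281
= 6703.299 MJ
e = 6703.299 / 126.58 = 52.957 MJ/m^2

52.957 MJ/m^2


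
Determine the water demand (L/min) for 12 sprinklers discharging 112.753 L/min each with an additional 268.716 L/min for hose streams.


Sprinkler demand = 12 * 112.753 = 1353.036 L/min
Total = 1353.036 + 268.716 = 1621.752 L/min

1621.752 L/min


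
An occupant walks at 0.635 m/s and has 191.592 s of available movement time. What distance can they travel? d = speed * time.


d = 0.635 * 191.592 = 121.66 m

121.66 m


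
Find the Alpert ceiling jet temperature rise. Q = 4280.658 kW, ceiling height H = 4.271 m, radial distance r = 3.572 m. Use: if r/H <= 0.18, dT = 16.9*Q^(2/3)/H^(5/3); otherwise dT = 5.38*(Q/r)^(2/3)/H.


r/H = 3.572 / 4.271 = 0.83634
r/H > 0.18, so dT = 5.38*(Q/r)^(2/3)/H
Q/r = 1198.4
(Q/r)^(2/3) = 112.82
dT = 5.38 * 112.82 / 4.271 = 142.12 K

142.12 K


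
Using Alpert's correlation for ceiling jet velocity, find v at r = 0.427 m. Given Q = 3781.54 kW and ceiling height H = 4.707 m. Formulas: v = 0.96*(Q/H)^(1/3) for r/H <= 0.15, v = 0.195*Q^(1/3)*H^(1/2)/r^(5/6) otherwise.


r/H = 0.427 / 4.707 = 0.090716
r/H <= 0.15, so v = 0.96*(Q/H)^(1/3)
Q/H = 803.39
(Q/H)^(1/3) = 9.2963
v = 0.96 * 9.2963 = 8.9244 m/s

8.9244 m/s


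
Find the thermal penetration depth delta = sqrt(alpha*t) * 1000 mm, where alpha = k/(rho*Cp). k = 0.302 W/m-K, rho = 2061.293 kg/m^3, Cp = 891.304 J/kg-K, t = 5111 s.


alpha = 0.302 / (2061.293 * 891.304) = 1.6438e-07 m^2/s
alpha * t = 0.00084013
delta = sqrt(0.00084013) * 1000 = 28.985 mm

28.985 mm


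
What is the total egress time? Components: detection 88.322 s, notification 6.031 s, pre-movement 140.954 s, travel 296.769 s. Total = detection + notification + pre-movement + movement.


Total = 88.322 + 6.031 + 140.954 + 296.769 = 532.076 s

532.076 s


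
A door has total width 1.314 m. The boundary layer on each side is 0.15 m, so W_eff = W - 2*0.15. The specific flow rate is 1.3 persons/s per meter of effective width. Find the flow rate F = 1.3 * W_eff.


W_eff = 1.314 - 0.30 = 1.014 m
F = 1.3 * 1.014 = 1.3182 persons/s

1.3182 persons/s


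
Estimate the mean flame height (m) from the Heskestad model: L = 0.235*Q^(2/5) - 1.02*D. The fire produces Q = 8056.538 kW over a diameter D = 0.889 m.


Q^(2/5) = 36.514
0.235 * Q^(2/5) = 8.5808
1.02 * D = 0.90678
L = 7.6740 m

7.6740 m


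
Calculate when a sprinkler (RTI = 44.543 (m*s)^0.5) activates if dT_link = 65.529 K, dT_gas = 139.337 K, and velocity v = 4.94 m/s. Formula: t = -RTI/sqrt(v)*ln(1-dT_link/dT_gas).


dT_link/dT_gas = 0.47029
ln(1 - 0.47029) = -0.63543
t = -44.543 / sqrt(4.94) * -0.63543 = 12.735 s

12.735 s


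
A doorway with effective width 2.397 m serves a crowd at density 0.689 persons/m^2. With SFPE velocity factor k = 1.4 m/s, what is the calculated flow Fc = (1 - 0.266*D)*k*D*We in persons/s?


1 - 0.266*D = 1 - 0.266*0.689 = 0.81673
Fs = 0.81673 * 1.4 * 0.689 = 0.78781 persons/(s*m)
Fc = 0.78781 * 2.397 = 1.8884 persons/s

1.8884 persons/s


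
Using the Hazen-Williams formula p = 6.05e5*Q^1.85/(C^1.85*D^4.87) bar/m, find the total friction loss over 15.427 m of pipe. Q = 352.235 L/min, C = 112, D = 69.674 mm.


Q^1.85 = 51480
C^1.85 = 6180.9
D^4.87 = 9.4570e+08
p/m = 0.0053283 bar/m
p_total = 0.0053283 * 15.427 = 0.082199 bar

0.082199 bar


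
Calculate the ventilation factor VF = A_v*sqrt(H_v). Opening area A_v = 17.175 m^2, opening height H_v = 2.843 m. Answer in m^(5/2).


sqrt(H_v) = 1.6861
VF = 17.175 * 1.6861 = 28.959 m^(5/2)

28.959 m^(5/2)


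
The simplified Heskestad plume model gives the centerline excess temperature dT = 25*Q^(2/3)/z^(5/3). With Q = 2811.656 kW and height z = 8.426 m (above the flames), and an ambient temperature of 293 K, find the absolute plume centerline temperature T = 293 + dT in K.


Q^(2/3) = 199.21
z^(5/3) = 34.890
dT = 25 * 199.21 / 34.890 = 142.74 K
T = 293 + 142.74 = 435.74 K

435.74 K


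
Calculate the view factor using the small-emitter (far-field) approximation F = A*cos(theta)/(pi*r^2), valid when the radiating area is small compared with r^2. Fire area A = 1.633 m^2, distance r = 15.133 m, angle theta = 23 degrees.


cos(23 deg) = 0.92050
pi*r^2 = 719.45
F = 1.633 * 0.92050 / 719.45 = 0.0020894

0.0020894


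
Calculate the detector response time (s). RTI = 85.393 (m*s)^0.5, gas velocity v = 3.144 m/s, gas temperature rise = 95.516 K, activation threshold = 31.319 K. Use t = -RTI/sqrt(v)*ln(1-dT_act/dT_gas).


dT_act/dT_gas = 0.32789
ln(1 - 0.32789) = -0.39734
t = -85.393 / sqrt(3.144) * -0.39734 = 19.136 s

19.136 s


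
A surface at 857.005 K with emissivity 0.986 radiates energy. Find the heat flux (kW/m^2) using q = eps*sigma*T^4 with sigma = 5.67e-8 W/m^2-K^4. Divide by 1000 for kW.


T^4 = 5.3943e+11
q = 0.986 * 5.67e-8 * 5.3943e+11 / 1000 = 30.157 kW/m^2

30.157 kW/m^2


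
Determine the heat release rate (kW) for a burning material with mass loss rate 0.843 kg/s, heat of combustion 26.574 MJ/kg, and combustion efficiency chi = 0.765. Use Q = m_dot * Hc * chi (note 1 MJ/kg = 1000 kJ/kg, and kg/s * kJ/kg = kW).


Hc = 26.574 MJ/kg = 26.574 * 1000 kJ/kg = 26574 kJ/kg
Q = 0.843 kg/s * 26574 kJ/kg * 0.765 = 17137 kW

17137 kW


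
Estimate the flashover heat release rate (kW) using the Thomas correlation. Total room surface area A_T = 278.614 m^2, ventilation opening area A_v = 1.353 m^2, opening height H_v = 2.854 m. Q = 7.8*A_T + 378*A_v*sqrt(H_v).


7.8*A_T = 2173.2
sqrt(H_v) = 1.6894
378*A_v*sqrt(H_v) = 864.01
Q = 2173.2 + 864.01 = 3037.2 kW

3037.2 kW


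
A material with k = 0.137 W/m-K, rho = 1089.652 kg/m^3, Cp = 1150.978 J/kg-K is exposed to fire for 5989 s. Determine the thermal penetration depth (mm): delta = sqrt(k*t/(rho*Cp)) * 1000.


alpha = 0.137 / (1089.652 * 1150.978) = 1.0924e-07 m^2/s
alpha * t = 0.00065421
delta = sqrt(0.00065421) * 1000 = 25.578 mm

25.578 mm


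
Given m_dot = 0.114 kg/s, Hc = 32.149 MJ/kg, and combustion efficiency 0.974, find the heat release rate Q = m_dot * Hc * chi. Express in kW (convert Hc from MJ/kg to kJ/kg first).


Hc = 32.149 MJ/kg = 32.149 * 1000 kJ/kg = 32149 kJ/kg
Q = 0.114 kg/s * 32149 kJ/kg * 0.974 = 3569.7 kW

3569.7 kW


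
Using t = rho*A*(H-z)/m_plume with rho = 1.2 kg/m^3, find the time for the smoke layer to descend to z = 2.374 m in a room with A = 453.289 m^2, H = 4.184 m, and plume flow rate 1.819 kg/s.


H - z = 1.81 m
t = 1.2 * 453.289 * 1.81 / 1.819 = 541.26 s

541.26 s


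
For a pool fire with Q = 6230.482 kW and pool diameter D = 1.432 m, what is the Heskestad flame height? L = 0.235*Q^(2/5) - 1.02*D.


Q^(2/5) = 32.946
0.235 * Q^(2/5) = 7.7424
1.02 * D = 1.4606
L = 6.2818 m

6.2818 m


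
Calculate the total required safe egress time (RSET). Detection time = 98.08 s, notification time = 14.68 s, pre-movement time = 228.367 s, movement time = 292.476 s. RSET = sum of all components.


Total = 98.08 + 14.68 + 228.367 + 292.476 = 633.603 s

633.603 s


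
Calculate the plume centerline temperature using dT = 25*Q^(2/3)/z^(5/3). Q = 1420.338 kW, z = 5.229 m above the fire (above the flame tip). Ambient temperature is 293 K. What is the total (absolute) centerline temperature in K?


Q^(2/3) = 126.36
z^(5/3) = 15.753
dT = 25 * 126.36 / 15.753 = 200.53 K
T = 293 + 200.53 = 493.53 K

493.53 K


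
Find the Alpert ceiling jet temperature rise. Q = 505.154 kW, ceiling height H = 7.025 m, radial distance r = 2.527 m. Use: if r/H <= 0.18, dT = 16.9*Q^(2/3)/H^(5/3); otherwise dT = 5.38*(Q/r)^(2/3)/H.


r/H = 2.527 / 7.025 = 0.35972
r/H > 0.18, so dT = 5.38*(Q/r)^(2/3)/H
Q/r = 199.90
(Q/r)^(2/3) = 34.188
dT = 5.38 * 34.188 / 7.025 = 26.183 K

26.183 K


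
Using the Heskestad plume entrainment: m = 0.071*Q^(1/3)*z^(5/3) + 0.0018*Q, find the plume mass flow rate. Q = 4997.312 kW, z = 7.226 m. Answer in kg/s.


Q^(1/3) = 17.097
z^(5/3) = 27.008
First term = 0.071 * 17.097 * 27.008 = 32.784
Second term = 0.0018 * 4997.312 = 8.9952
m = 41.780 kg/s

41.780 kg/s


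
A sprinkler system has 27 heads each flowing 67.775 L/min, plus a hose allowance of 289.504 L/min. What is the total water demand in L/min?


Sprinkler demand = 27 * 67.775 = 1829.925 L/min
Total = 1829.925 + 289.504 = 2119.429 L/min

2119.429 L/min


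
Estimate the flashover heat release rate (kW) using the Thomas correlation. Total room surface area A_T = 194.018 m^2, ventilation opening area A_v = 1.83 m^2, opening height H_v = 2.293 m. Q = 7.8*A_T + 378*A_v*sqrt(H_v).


7.8*A_T = 1513.3
sqrt(H_v) = 1.5143
378*A_v*sqrt(H_v) = 1047.5
Q = 1513.3 + 1047.5 = 2560.8 kW

2560.8 kW


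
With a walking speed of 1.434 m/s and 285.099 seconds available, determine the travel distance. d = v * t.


d = 1.434 * 285.099 = 408.83 m

408.83 m


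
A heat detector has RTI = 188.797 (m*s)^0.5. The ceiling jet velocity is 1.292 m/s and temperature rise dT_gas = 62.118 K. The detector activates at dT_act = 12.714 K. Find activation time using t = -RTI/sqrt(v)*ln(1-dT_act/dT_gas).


dT_act/dT_gas = 0.20467
ln(1 - 0.20467) = -0.22900
t = -188.797 / sqrt(1.292) * -0.22900 = 38.037 s

38.037 s


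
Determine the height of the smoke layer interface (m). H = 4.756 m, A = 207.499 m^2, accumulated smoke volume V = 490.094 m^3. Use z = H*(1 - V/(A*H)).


V/(A*H) = 0.49662
1 - 0.49662 = 0.50338
z = 4.756 * 0.50338 = 2.3941 m

2.3941 m


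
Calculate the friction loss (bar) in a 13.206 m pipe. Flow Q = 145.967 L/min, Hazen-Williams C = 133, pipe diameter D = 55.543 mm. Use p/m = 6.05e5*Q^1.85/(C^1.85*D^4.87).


Q^1.85 = 10090
C^1.85 = 8494.3
D^4.87 = 3.1358e+08
p/m = 0.0022917 bar/m
p_total = 0.0022917 * 13.206 = 0.030264 bar

0.030264 bar


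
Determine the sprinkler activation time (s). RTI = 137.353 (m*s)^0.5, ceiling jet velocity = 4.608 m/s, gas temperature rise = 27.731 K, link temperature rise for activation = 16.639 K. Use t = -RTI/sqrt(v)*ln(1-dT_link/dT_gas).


dT_link/dT_gas = 0.60001
ln(1 - 0.60001) = -0.91633
t = -137.353 / sqrt(4.608) * -0.91633 = 58.632 s

58.632 s


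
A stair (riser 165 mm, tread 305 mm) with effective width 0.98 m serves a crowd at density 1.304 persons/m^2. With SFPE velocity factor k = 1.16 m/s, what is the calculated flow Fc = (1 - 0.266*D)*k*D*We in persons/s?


1 - 0.266*D = 1 - 0.266*1.304 = 0.65314
Fs = 0.65314 * 1.16 * 1.304 = 0.98796 persons/(s*m)
Fc = 0.98796 * 0.98 = 0.96820 persons/s

0.96820 persons/s


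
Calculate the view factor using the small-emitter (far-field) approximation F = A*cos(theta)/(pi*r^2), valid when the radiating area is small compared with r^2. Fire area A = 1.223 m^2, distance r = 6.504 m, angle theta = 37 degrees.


cos(37 deg) = 0.79864
pi*r^2 = 132.90
F = 1.223 * 0.79864 / 132.90 = 0.0073496

0.0073496


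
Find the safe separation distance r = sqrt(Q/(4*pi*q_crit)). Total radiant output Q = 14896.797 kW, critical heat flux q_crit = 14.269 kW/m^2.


4*pi*q_crit = 179.31
Q/(4*pi*q_crit) = 83.079
r = sqrt(83.079) = 9.1147 m

9.1147 m


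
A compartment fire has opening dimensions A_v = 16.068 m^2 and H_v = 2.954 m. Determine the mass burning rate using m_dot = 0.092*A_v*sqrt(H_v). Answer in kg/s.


sqrt(H_v) = 1.7187
m_dot = 0.092 * 16.068 * 1.7187 = 2.5407 kg/s

2.5407 kg/s


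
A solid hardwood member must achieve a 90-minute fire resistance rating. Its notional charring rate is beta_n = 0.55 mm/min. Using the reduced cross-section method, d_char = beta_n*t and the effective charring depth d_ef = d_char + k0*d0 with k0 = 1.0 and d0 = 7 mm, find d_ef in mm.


d_char = 0.55 * 90 = 49.5 mm
d_ef = 49.5 + 1.0*7 = 56.5 mm

56.5 mm


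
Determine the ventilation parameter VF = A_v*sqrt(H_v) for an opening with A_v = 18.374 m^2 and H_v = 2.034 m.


sqrt(H_v) = 1.4262
VF = 18.374 * 1.4262 = 26.205 m^(5/2)

26.205 m^(5/2)


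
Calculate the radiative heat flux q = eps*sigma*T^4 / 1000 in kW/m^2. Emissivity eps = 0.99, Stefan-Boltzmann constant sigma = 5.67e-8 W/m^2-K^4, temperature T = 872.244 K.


T^4 = 5.7883e+11
q = 0.99 * 5.67e-8 * 5.7883e+11 / 1000 = 32.492 kW/m^2

32.492 kW/m^2


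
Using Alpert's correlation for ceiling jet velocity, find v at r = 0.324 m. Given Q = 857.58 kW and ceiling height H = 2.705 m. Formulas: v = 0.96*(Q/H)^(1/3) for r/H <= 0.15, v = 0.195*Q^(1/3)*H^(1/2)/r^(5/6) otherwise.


r/H = 0.324 / 2.705 = 0.11978
r/H <= 0.15, so v = 0.96*(Q/H)^(1/3)
Q/H = 317.04
(Q/H)^(1/3) = 6.8187
v = 0.96 * 6.8187 = 6.5460 m/s

6.5460 m/s


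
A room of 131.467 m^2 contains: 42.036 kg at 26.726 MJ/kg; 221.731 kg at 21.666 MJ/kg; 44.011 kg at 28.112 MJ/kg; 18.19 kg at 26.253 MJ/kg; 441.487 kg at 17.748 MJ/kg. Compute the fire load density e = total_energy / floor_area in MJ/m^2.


Total energy = 42.036*26.726 + 221.731*21.666 + 44.011*28.112 + 18.19*26.253 + 441.487*17.748
= 1123.454 + 4804.024 + 1237.237 + 477.5421 + 7835.511
= 15477.77 MJ
e = 15477.77 / 131.467 = 117.73 MJ/m^2

117.73 MJ/m^2


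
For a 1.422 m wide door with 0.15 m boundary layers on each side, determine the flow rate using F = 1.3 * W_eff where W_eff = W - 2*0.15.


W_eff = 1.422 - 0.30 = 1.122 m
F = 1.3 * 1.122 = 1.4586 persons/s

1.4586 persons/s


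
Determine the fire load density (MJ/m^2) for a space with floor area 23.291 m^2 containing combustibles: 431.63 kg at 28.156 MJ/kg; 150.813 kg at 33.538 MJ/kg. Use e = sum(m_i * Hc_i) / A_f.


Total energy = 431.63*28.156 + 150.813*33.538
= 12152.97 + 5057.966
= 17210.94 MJ
e = 17210.94 / 23.291 = 738.95 MJ/m^2

738.95 MJ/m^2


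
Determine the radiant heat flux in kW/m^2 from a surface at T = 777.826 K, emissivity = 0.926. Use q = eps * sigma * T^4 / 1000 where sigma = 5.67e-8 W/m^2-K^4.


T^4 = 3.6604e+11
q = 0.926 * 5.67e-8 * 3.6604e+11 / 1000 = 19.219 kW/m^2

19.219 kW/m^2


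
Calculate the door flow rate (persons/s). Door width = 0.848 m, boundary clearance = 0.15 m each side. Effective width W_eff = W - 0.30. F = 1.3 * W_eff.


W_eff = 0.848 - 0.30 = 0.548 m
F = 1.3 * 0.548 = 0.71240 persons/s

0.71240 persons/s


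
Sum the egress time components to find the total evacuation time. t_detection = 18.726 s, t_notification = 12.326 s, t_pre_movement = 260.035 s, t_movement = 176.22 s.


Total = 18.726 + 12.326 + 260.035 + 176.22 = 467.307 s

467.307 s


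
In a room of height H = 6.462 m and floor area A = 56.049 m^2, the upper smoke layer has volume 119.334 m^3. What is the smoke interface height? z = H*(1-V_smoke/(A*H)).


V/(A*H) = 0.32948
1 - 0.32948 = 0.67052
z = 6.462 * 0.67052 = 4.3329 m

4.3329 m


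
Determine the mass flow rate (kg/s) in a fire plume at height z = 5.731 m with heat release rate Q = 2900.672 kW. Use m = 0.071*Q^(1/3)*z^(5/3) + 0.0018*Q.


Q^(1/3) = 14.262
z^(5/3) = 18.353
First term = 0.071 * 14.262 * 18.353 = 18.584
Second term = 0.0018 * 2900.672 = 5.2212
m = 23.805 kg/s

23.805 kg/s


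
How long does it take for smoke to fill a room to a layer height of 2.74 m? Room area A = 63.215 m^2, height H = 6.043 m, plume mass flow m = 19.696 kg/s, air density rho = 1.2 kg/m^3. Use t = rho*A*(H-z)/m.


H - z = 3.303 m
t = 1.2 * 63.215 * 3.303 / 19.696 = 12.721 s

12.721 s


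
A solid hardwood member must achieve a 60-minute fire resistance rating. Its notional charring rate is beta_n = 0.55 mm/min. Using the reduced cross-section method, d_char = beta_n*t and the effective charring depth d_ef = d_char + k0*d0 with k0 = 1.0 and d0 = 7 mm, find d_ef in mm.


d_char = 0.55 * 60 = 33 mm
d_ef = 33 + 1.0*7 = 40 mm

40 mm


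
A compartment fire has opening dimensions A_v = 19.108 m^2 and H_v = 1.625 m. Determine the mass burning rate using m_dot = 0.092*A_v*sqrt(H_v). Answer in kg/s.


sqrt(H_v) = 1.2748
m_dot = 0.092 * 19.108 * 1.2748 = 2.2409 kg/s

2.2409 kg/s


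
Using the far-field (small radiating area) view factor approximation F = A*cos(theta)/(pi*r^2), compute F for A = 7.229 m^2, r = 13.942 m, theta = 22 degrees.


cos(22 deg) = 0.92718
pi*r^2 = 610.66
F = 7.229 * 0.92718 / 610.66 = 0.010976

0.010976


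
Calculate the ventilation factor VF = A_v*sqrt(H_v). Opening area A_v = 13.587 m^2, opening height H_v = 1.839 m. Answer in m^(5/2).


sqrt(H_v) = 1.3561
VF = 13.587 * 1.3561 = 18.425 m^(5/2)

18.425 m^(5/2)


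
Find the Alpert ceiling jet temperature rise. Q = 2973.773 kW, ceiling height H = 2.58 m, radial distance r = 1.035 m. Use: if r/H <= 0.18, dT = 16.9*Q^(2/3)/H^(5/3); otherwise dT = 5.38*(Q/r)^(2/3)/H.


r/H = 1.035 / 2.58 = 0.40116
r/H > 0.18, so dT = 5.38*(Q/r)^(2/3)/H
Q/r = 2873.2
(Q/r)^(2/3) = 202.11
dT = 5.38 * 202.11 / 2.58 = 421.44 K

421.44 K


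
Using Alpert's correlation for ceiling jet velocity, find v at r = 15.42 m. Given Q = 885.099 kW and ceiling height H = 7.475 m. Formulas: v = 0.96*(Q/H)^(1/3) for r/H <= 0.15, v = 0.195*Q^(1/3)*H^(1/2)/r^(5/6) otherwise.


r/H = 15.42 / 7.475 = 2.0629
r/H > 0.15, so v = 0.195*Q^(1/3)*H^(1/2)/r^(5/6)
Q^(1/3) = 9.6013
H^(1/2) = 2.7340
r^(5/6) = 9.7740
v = 0.195 * 9.6013 * 2.7340 / 9.7740 = 0.52372 m/s

0.52372 m/s


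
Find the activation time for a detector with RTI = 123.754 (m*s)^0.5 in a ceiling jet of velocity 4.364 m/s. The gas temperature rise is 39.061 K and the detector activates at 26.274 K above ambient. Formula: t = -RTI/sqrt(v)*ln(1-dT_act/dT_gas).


dT_act/dT_gas = 0.67264
ln(1 - 0.67264) = -1.1167
t = -123.754 / sqrt(4.364) * -1.1167 = 66.153 s

66.153 s


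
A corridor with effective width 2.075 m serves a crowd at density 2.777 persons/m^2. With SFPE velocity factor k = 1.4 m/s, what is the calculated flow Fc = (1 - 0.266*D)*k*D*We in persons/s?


1 - 0.266*D = 1 - 0.266*2.777 = 0.26132
Fs = 0.26132 * 1.4 * 2.777 = 1.0160 persons/(s*m)
Fc = 1.0160 * 2.075 = 2.1081 persons/s

2.1081 persons/s


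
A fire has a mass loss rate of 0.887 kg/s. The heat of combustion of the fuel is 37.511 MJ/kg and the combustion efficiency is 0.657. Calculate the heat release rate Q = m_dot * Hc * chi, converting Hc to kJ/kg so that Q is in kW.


Hc = 37.511 MJ/kg = 37.511 * 1000 kJ/kg = 37511 kJ/kg
Q = 0.887 kg/s * 37511 kJ/kg * 0.657 = 21860 kW

21860 kW


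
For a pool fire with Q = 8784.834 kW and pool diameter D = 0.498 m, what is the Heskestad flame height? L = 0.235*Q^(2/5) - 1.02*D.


Q^(2/5) = 37.800
0.235 * Q^(2/5) = 8.8830
1.02 * D = 0.50796
L = 8.3751 m

8.3751 m


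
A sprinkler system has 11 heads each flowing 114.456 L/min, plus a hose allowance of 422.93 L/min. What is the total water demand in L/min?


Sprinkler demand = 11 * 114.456 = 1259.016 L/min
Total = 1259.016 + 422.93 = 1681.946 L/min

1681.946 L/min


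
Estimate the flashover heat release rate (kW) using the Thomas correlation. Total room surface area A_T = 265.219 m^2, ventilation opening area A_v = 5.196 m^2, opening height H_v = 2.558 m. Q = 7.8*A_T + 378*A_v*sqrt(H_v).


7.8*A_T = 2068.7
sqrt(H_v) = 1.5994
378*A_v*sqrt(H_v) = 3141.3
Q = 2068.7 + 3141.3 = 5210.0 kW

5210.0 kW


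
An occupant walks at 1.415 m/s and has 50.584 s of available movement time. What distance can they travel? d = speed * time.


d = 1.415 * 50.584 = 71.576 m

71.576 m


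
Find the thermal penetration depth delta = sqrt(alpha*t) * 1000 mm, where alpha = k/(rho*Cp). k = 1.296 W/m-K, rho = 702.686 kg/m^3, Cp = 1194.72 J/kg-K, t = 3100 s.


alpha = 1.296 / (702.686 * 1194.72) = 1.5438e-06 m^2/s
alpha * t = 0.0047856
delta = sqrt(0.0047856) * 1000 = 69.178 mm

69.178 mm


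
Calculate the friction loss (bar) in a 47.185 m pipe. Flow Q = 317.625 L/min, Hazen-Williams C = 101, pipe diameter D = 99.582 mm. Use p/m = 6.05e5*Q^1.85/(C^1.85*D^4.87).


Q^1.85 = 42515
C^1.85 = 5105.0
D^4.87 = 5.3844e+09
p/m = 0.00093576 bar/m
p_total = 0.00093576 * 47.185 = 0.044154 bar

0.044154 bar


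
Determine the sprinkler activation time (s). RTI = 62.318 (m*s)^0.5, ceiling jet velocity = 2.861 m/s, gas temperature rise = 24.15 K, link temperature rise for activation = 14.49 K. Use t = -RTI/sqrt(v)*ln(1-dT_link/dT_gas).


dT_link/dT_gas = 0.6
ln(1 - 0.6) = -0.91629
t = -62.318 / sqrt(2.861) * -0.91629 = 33.759 s

33.759 s


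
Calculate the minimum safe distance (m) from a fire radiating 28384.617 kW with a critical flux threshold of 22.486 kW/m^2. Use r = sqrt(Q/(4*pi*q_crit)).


4*pi*q_crit = 282.57
Q/(4*pi*q_crit) = 100.45
r = sqrt(100.45) = 10.023 m

10.023 m


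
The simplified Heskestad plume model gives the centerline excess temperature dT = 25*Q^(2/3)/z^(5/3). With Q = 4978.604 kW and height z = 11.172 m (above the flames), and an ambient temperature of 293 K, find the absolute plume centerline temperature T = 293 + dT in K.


Q^(2/3) = 291.57
z^(5/3) = 55.832
dT = 25 * 291.57 / 55.832 = 130.56 K
T = 293 + 130.56 = 423.56 K

423.56 K


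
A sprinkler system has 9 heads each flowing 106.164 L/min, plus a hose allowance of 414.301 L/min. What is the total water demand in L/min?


Sprinkler demand = 9 * 106.164 = 955.476 L/min
Total = 955.476 + 414.301 = 1369.777 L/min

1369.777 L/min


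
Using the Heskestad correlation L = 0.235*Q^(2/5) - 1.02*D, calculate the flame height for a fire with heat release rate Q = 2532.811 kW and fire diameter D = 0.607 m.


Q^(2/5) = 22.985
0.235 * Q^(2/5) = 5.4014
1.02 * D = 0.61914
L = 4.7823 m

4.7823 m


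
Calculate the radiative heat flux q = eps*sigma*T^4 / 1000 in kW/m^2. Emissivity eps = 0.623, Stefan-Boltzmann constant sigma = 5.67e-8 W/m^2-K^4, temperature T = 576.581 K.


T^4 = 1.1052e+11
q = 0.623 * 5.67e-8 * 1.1052e+11 / 1000 = 3.9040 kW/m^2

3.9040 kW/m^2


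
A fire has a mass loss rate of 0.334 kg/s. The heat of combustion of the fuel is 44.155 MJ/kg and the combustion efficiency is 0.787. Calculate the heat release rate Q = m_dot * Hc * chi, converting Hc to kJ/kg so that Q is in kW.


Hc = 44.155 MJ/kg = 44.155 * 1000 kJ/kg = 44155 kJ/kg
Q = 0.334 kg/s * 44155 kJ/kg * 0.787 = 11606 kW

11606 kW


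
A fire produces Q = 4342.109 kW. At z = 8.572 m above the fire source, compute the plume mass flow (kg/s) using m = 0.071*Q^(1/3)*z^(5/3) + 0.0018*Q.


Q^(1/3) = 16.314
z^(5/3) = 35.904
First term = 0.071 * 16.314 * 35.904 = 41.587
Second term = 0.0018 * 4342.109 = 7.8158
m = 49.403 kg/s

49.403 kg/s


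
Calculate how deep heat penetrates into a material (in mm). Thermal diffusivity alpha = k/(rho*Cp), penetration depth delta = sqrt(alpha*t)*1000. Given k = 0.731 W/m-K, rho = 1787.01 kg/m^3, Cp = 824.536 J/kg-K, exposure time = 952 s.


alpha = 0.731 / (1787.01 * 824.536) = 4.9611e-07 m^2/s
alpha * t = 0.00047230
delta = sqrt(0.00047230) * 1000 = 21.732 mm

21.732 mm


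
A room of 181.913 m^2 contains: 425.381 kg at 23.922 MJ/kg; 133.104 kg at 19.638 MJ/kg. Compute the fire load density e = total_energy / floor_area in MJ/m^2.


Total energy = 425.381*23.922 + 133.104*19.638
= 10175.96 + 2613.896
= 12789.86 MJ
e = 12789.86 / 181.913 = 70.308 MJ/m^2

70.308 MJ/m^2


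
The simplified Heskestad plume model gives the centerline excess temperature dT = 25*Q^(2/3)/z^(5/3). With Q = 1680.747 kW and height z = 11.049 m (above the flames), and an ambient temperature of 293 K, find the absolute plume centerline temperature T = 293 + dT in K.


Q^(2/3) = 141.36
z^(5/3) = 54.811
dT = 25 * 141.36 / 54.811 = 64.477 K
T = 293 + 64.477 = 357.48 K

357.48 K


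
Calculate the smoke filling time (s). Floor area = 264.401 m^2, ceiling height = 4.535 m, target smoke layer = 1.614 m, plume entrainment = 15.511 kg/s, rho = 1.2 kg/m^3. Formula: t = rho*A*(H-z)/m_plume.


H - z = 2.921 m
t = 1.2 * 264.401 * 2.921 / 15.511 = 59.750 s

59.750 s


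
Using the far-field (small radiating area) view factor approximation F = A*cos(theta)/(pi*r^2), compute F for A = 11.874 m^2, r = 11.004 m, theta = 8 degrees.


cos(8 deg) = 0.99027
pi*r^2 = 380.41
F = 11.874 * 0.99027 / 380.41 = 0.030910

0.030910


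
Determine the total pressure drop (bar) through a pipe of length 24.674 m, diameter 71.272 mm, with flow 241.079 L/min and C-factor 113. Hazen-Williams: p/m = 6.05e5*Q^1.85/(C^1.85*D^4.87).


Q^1.85 = 25527
C^1.85 = 6283.4
D^4.87 = 1.0561e+09
p/m = 0.0023272 bar/m
p_total = 0.0023272 * 24.674 = 0.057422 bar

0.057422 bar


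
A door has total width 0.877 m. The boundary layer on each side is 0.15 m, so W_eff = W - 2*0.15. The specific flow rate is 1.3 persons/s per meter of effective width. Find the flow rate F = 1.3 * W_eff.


W_eff = 0.877 - 0.30 = 0.577 m
F = 1.3 * 0.577 = 0.75010 persons/s

0.75010 persons/s


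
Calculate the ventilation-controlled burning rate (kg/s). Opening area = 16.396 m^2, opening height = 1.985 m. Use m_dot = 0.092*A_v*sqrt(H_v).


sqrt(H_v) = 1.4089
m_dot = 0.092 * 16.396 * 1.4089 = 2.1252 kg/s

2.1252 kg/s


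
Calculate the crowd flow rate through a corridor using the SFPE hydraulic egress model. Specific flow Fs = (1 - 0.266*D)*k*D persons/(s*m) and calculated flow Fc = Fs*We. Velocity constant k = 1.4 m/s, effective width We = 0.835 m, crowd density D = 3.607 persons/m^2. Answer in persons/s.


1 - 0.266*D = 1 - 0.266*3.607 = 0.040538
Fs = 0.040538 * 1.4 * 3.607 = 0.20471 persons/(s*m)
Fc = 0.20471 * 0.835 = 0.17093 persons/s

0.17093 persons/s


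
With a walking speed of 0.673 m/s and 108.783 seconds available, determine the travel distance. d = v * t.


d = 0.673 * 108.783 = 73.211 m

73.211 m


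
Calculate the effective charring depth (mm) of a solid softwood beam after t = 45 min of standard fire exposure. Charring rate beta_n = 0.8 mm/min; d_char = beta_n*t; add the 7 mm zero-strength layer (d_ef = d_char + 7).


d_char = 0.8 * 45 = 36 mm
d_ef = 36 + 1.0*7 = 43 mm

43 mm


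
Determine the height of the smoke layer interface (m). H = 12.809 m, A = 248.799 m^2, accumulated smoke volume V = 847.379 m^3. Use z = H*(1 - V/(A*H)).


V/(A*H) = 0.26590
1 - 0.26590 = 0.73410
z = 12.809 * 0.73410 = 9.4031 m

9.4031 m


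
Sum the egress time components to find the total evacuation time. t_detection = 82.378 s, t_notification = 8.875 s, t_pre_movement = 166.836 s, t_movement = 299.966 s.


Total = 82.378 + 8.875 + 166.836 + 299.966 = 558.055 s

558.055 s


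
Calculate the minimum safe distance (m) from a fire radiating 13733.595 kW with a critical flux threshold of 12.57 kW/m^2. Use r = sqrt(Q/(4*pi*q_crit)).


4*pi*q_crit = 157.96
Q/(4*pi*q_crit) = 86.944
r = sqrt(86.944) = 9.3244 m

9.3244 m


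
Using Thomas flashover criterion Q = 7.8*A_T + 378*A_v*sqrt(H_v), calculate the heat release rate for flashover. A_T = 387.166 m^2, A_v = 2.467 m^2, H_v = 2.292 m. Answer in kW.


7.8*A_T = 3019.9
sqrt(H_v) = 1.5139
378*A_v*sqrt(H_v) = 1411.8
Q = 3019.9 + 1411.8 = 4431.7 kW

4431.7 kW


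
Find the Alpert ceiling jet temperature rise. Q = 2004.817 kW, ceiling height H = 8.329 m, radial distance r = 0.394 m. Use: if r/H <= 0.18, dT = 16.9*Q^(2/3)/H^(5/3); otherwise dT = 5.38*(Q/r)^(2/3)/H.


r/H = 0.394 / 8.329 = 0.047305
r/H <= 0.18, so dT = 16.9*Q^(2/3)/H^(5/3)
Q^(2/3) = 158.99
H^(5/3) = 34.223
dT = 16.9 * 158.99 / 34.223 = 78.514 K

78.514 K


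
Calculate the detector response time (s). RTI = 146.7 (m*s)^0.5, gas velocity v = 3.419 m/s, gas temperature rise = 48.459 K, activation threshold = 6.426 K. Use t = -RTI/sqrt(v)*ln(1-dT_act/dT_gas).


dT_act/dT_gas = 0.13261
ln(1 - 0.13261) = -0.14226
t = -146.7 / sqrt(3.419) * -0.14226 = 11.287 s

11.287 s


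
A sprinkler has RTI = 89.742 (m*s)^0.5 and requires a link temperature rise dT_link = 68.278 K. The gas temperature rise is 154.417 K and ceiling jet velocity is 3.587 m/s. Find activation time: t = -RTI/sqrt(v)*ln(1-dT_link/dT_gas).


dT_link/dT_gas = 0.44217
ln(1 - 0.44217) = -0.58369
t = -89.742 / sqrt(3.587) * -0.58369 = 27.658 s

27.658 s


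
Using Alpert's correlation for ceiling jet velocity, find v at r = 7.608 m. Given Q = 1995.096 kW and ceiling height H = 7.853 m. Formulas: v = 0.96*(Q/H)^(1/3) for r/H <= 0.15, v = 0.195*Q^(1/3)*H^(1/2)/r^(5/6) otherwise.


r/H = 7.608 / 7.853 = 0.96880
r/H > 0.15, so v = 0.195*Q^(1/3)*H^(1/2)/r^(5/6)
Q^(1/3) = 12.589
H^(1/2) = 2.8023
r^(5/6) = 5.4249
v = 0.195 * 12.589 * 2.8023 / 5.4249 = 1.2681 m/s

1.2681 m/s


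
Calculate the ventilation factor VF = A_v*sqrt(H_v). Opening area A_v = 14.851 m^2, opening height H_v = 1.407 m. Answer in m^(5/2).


sqrt(H_v) = 1.1862
VF = 14.851 * 1.1862 = 17.616 m^(5/2)

17.616 m^(5/2)


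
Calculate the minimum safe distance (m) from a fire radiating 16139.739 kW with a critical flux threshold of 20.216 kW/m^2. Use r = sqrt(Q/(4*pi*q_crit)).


4*pi*q_crit = 254.04
Q/(4*pi*q_crit) = 63.532
r = sqrt(63.532) = 7.9707 m

7.9707 m


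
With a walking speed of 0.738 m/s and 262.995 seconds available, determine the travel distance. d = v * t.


d = 0.738 * 262.995 = 194.09 m

194.09 m


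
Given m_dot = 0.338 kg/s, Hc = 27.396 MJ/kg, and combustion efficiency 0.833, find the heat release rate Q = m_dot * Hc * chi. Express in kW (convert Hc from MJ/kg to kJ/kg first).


Hc = 27.396 MJ/kg = 27.396 * 1000 kJ/kg = 27396 kJ/kg
Q = 0.338 kg/s * 27396 kJ/kg * 0.833 = 7713.5 kW

7713.5 kW


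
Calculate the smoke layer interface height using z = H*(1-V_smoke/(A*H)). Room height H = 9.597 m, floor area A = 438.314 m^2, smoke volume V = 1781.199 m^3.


V/(A*H) = 0.42344
1 - 0.42344 = 0.57656
z = 9.597 * 0.57656 = 5.5332 m

5.5332 m


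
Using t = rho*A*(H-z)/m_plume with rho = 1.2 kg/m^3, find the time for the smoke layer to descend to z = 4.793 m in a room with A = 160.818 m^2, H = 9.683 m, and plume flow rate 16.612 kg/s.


H - z = 4.89 m
t = 1.2 * 160.818 * 4.89 / 16.612 = 56.807 s

56.807 s


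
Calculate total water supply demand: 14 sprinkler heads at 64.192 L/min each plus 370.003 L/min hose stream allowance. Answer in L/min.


Sprinkler demand = 14 * 64.192 = 898.688 L/min
Total = 898.688 + 370.003 = 1268.691 L/min

1268.691 L/min


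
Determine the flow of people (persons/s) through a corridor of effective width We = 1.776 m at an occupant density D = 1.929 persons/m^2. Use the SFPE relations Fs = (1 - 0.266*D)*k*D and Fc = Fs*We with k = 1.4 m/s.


1 - 0.266*D = 1 - 0.266*1.929 = 0.48689
Fs = 0.48689 * 1.4 * 1.929 = 1.3149 persons/(s*m)
Fc = 1.3149 * 1.776 = 2.3352 persons/s

2.3352 persons/s


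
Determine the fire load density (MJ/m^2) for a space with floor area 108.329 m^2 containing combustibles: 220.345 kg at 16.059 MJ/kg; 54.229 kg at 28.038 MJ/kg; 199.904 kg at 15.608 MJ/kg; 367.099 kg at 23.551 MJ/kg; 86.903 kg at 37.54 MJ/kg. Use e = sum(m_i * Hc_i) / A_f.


Total energy = 220.345*16.059 + 54.229*28.038 + 199.904*15.608 + 367.099*23.551 + 86.903*37.54
= 3538.520 + 1520.473 + 3120.102 + 8645.549 + 3262.339
= 20086.98 MJ
e = 20086.98 / 108.329 = 185.43 MJ/m^2

185.43 MJ/m^2
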